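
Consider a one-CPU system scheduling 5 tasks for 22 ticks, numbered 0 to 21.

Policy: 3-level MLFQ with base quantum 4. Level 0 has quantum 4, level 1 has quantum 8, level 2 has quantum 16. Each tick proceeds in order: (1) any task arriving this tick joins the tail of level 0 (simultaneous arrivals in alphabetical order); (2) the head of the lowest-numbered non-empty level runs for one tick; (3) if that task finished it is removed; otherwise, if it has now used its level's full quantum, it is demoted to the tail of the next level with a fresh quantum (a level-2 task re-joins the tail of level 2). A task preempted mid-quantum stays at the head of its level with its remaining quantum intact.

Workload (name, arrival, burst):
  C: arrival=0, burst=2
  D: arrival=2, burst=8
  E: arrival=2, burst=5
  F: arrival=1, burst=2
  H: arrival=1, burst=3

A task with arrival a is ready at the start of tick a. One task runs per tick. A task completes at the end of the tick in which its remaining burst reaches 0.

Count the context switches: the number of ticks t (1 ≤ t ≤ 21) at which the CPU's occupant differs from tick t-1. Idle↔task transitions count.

t=0: L0/L1/L2 = C/-/- → run C
t=1: L0/L1/L2 = CFH/-/- → run C
t=2: L0/L1/L2 = FHDE/-/- → run F
t=3: L0/L1/L2 = FHDE/-/- → run F
t=4: L0/L1/L2 = HDE/-/- → run H
t=5: L0/L1/L2 = HDE/-/- → run H
t=6: L0/L1/L2 = HDE/-/- → run H
t=7: L0/L1/L2 = DE/-/- → run D
t=8: L0/L1/L2 = DE/-/- → run D
t=9: L0/L1/L2 = DE/-/- → run D
t=10: L0/L1/L2 = DE/-/- → run D
t=11: L0/L1/L2 = E/D/- → run E
t=12: L0/L1/L2 = E/D/- → run E
t=13: L0/L1/L2 = E/D/- → run E
t=14: L0/L1/L2 = E/D/- → run E
t=15: L0/L1/L2 = -/DE/- → run D
t=16: L0/L1/L2 = -/DE/- → run D
t=17: L0/L1/L2 = -/DE/- → run D
t=18: L0/L1/L2 = -/DE/- → run D
t=19: L0/L1/L2 = -/E/- → run E
t=20: (idle)
t=21: (idle)

context switches = 7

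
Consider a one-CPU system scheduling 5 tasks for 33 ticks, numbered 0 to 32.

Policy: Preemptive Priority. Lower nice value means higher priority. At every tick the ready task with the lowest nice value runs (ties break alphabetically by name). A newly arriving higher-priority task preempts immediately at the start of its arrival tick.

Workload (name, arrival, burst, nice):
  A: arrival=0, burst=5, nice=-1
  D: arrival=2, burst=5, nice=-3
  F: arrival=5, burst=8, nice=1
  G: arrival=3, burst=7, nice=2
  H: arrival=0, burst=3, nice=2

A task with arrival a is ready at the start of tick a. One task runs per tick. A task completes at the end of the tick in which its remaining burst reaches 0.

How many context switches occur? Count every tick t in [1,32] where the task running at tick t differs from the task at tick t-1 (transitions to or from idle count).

context switches = 6

t=0: ready={A,H} → run A
t=1: ready={A,H} → run A
t=2: ready={A,D,H} → run D
t=3: ready={A,D,G,H} → run D
t=4: ready={A,D,G,H} → run D
t=5: ready={A,D,F,G,H} → run D
t=6: ready={A,D,F,G,H} → run D
t=7: ready={A,F,G,H} → run A
t=8: ready={A,F,G,H} → run A
t=9: ready={A,F,G,H} → run A
t=10: ready={F,G,H} → run F
t=11: ready={F,G,H} → run F
t=12: ready={F,G,H} → run F
t=13: ready={F,G,H} → run F
t=14: ready={F,G,H} → run F
t=15: ready={F,G,H} → run F
t=16: ready={F,G,H} → run F
t=17: ready={F,G,H} → run F
t=18: ready={G,H} → run G
t=19: ready={G,H} → run G
t=20: ready={G,H} → run G
t=21: ready={G,H} → run G
t=22: ready={G,H} → run G
t=23: ready={G,H} → run G
t=24: ready={G,H} → run G
t=25: ready={H} → run H
t=26: ready={H} → run H
t=27: ready={H} → run H
t=28: (idle)
t=29: (idle)
t=30: (idle)
t=31: (idle)
t=32: (idle)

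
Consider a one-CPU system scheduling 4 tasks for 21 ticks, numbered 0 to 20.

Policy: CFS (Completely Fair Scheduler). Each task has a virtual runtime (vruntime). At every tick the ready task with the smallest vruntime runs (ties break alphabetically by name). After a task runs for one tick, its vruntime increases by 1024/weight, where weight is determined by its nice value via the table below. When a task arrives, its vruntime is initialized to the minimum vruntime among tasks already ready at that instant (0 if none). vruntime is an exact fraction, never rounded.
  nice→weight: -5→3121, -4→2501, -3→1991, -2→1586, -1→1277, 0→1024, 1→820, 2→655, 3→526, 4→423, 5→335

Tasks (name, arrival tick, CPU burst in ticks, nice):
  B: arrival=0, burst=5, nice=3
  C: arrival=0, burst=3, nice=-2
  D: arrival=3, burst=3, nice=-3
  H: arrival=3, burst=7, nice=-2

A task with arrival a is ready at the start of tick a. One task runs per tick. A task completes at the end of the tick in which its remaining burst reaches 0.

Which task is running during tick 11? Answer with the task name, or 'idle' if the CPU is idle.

running at tick 11 = H

t=0: vr[B=0 C=0] → run B
t=1: vr[B=512/263 C=0] → run C
t=2: vr[B=512/263 C=512/793] → run C
t=3: vr[B=512/263 C=1024/793 D=1024/793 H=1024/793] → run C
t=4: vr[B=512/263 D=1024/793 H=1024/793] → run D
t=5: vr[B=512/263 D=2850816/1578863 H=1024/793] → run H
t=6: vr[B=512/263 D=2850816/1578863 H=1536/793] → run D
t=7: vr[B=512/263 D=3662848/1578863 H=1536/793] → run H
t=8: vr[B=512/263 D=3662848/1578863 H=2048/793] → run B
t=9: vr[B=1024/263 D=3662848/1578863 H=2048/793] → run D
t=10: vr[B=1024/263 H=2048/793] → run H
t=11: vr[B=1024/263 H=2560/793] → run H
t=12: vr[B=1024/263 H=3072/793] → run H
t=13: vr[B=1024/263 H=3584/793] → run B
t=14: vr[B=1536/263 H=3584/793] → run H
t=15: vr[B=1536/263 H=4096/793] → run H
t=16: vr[B=1536/263] → run B
t=17: vr[B=2048/263] → run B
t=18: (idle)
t=19: (idle)
t=20: (idle)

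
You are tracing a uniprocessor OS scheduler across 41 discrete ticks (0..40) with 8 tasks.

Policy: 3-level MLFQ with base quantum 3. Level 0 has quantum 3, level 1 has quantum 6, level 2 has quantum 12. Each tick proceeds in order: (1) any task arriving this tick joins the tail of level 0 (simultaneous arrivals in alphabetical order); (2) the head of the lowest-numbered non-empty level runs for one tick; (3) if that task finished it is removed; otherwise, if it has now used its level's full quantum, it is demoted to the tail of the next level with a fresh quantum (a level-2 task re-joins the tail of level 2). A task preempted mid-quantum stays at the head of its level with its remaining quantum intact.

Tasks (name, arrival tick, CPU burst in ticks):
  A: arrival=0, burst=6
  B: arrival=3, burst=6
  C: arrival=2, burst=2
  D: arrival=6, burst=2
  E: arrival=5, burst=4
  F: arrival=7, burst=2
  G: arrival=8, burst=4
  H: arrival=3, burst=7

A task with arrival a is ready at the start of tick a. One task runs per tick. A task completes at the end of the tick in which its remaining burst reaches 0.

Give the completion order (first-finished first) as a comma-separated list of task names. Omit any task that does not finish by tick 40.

completion order = C, D, F, A, B, H, E, G

t=0: L0/L1/L2 = A/-/- → run A
t=1: L0/L1/L2 = A/-/- → run A
t=2: L0/L1/L2 = AC/-/- → run A
t=3: L0/L1/L2 = CBH/A/- → run C
t=4: L0/L1/L2 = CBH/A/- → run C
t=5: L0/L1/L2 = BHE/A/- → run B
t=6: L0/L1/L2 = BHED/A/- → run B
t=7: L0/L1/L2 = BHEDF/A/- → run B
t=8: L0/L1/L2 = HEDFG/AB/- → run H
t=9: L0/L1/L2 = HEDFG/AB/- → run H
t=10: L0/L1/L2 = HEDFG/AB/- → run H
t=11: L0/L1/L2 = EDFG/ABH/- → run E
t=12: L0/L1/L2 = EDFG/ABH/- → run E
t=13: L0/L1/L2 = EDFG/ABH/- → run E
t=14: L0/L1/L2 = DFG/ABHE/- → run D
t=15: L0/L1/L2 = DFG/ABHE/- → run D
t=16: L0/L1/L2 = FG/ABHE/- → run F
t=17: L0/L1/L2 = FG/ABHE/- → run F
t=18: L0/L1/L2 = G/ABHE/- → run G
t=19: L0/L1/L2 = G/ABHE/- → run G
t=20: L0/L1/L2 = G/ABHE/- → run G
t=21: L0/L1/L2 = -/ABHEG/- → run A
t=22: L0/L1/L2 = -/ABHEG/- → run A
t=23: L0/L1/L2 = -/ABHEG/- → run A
t=24: L0/L1/L2 = -/BHEG/- → run B
t=25: L0/L1/L2 = -/BHEG/- → run B
t=26: L0/L1/L2 = -/BHEG/- → run B
t=27: L0/L1/L2 = -/HEG/- → run H
t=28: L0/L1/L2 = -/HEG/- → run H
t=29: L0/L1/L2 = -/HEG/- → run H
t=30: L0/L1/L2 = -/HEG/- → run H
t=31: L0/L1/L2 = -/EG/- → run E
t=32: L0/L1/L2 = -/G/- → run G
t=33: (idle)
t=34: (idle)
t=35: (idle)
t=36: (idle)
t=37: (idle)
t=38: (idle)
t=39: (idle)
t=40: (idle)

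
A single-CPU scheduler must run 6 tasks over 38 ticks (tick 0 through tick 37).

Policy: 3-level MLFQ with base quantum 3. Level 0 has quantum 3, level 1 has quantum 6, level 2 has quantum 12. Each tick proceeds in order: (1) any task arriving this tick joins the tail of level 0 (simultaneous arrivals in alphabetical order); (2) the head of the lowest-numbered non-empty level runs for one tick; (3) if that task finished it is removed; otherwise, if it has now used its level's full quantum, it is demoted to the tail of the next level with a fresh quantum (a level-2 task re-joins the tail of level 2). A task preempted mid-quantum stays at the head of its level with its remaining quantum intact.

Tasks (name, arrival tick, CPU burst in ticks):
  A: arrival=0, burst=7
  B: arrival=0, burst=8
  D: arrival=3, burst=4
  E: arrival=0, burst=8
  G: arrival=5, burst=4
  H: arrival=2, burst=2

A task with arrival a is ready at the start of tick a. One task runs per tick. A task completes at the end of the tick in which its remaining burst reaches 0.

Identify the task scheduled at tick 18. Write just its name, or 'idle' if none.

t=0: L0/L1/L2 = ABE/-/- → run A
t=1: L0/L1/L2 = ABE/-/- → run A
t=2: L0/L1/L2 = ABEH/-/- → run A
t=3: L0/L1/L2 = BEHD/A/- → run B
t=4: L0/L1/L2 = BEHD/A/- → run B
t=5: L0/L1/L2 = BEHDG/A/- → run B
t=6: L0/L1/L2 = EHDG/AB/- → run E
t=7: L0/L1/L2 = EHDG/AB/- → run E
t=8: L0/L1/L2 = EHDG/AB/- → run E
t=9: L0/L1/L2 = HDG/ABE/- → run H
t=10: L0/L1/L2 = HDG/ABE/- → run H
t=11: L0/L1/L2 = DG/ABE/- → run D
t=12: L0/L1/L2 = DG/ABE/- → run D
t=13: L0/L1/L2 = DG/ABE/- → run D
t=14: L0/L1/L2 = G/ABED/- → run G
t=15: L0/L1/L2 = G/ABED/- → run G
t=16: L0/L1/L2 = G/ABED/- → run G
t=17: L0/L1/L2 = -/ABEDG/- → run A
t=18: L0/L1/L2 = -/ABEDG/- → run A
t=19: L0/L1/L2 = -/ABEDG/- → run A
t=20: L0/L1/L2 = -/ABEDG/- → run A
t=21: L0/L1/L2 = -/BEDG/- → run B
t=22: L0/L1/L2 = -/BEDG/- → run B
t=23: L0/L1/L2 = -/BEDG/- → run B
t=24: L0/L1/L2 = -/BEDG/- → run B
t=25: L0/L1/L2 = -/BEDG/- → run B
t=26: L0/L1/L2 = -/EDG/- → run E
t=27: L0/L1/L2 = -/EDG/- → run E
t=28: L0/L1/L2 = -/EDG/- → run E
t=29: L0/L1/L2 = -/EDG/- → run E
t=30: L0/L1/L2 = -/EDG/- → run E
t=31: L0/L1/L2 = -/DG/- → run D
t=32: L0/L1/L2 = -/G/- → run G
t=33: (idle)
t=34: (idle)
t=35: (idle)
t=36: (idle)
t=37: (idle)

running at tick 18 = A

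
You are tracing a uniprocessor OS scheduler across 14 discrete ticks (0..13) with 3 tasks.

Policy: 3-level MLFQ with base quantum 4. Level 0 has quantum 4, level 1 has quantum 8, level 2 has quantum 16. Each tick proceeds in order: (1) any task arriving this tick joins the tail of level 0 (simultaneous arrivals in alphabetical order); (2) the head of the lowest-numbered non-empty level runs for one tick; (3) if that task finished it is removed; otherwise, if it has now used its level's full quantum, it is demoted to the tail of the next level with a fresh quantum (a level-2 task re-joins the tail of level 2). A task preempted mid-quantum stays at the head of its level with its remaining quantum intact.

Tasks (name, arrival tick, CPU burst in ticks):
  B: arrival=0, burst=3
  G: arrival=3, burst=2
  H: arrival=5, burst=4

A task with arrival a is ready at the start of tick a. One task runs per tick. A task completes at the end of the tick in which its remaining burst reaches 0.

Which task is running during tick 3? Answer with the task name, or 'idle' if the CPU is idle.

running at tick 3 = G

t=0: L0/L1/L2 = B/-/- → run B
t=1: L0/L1/L2 = B/-/- → run B
t=2: L0/L1/L2 = B/-/- → run B
t=3: L0/L1/L2 = G/-/- → run G
t=4: L0/L1/L2 = G/-/- → run G
t=5: L0/L1/L2 = H/-/- → run H
t=6: L0/L1/L2 = H/-/- → run H
t=7: L0/L1/L2 = H/-/- → run H
t=8: L0/L1/L2 = H/-/- → run H
t=9: (idle)
t=10: (idle)
t=11: (idle)
t=12: (idle)
t=13: (idle)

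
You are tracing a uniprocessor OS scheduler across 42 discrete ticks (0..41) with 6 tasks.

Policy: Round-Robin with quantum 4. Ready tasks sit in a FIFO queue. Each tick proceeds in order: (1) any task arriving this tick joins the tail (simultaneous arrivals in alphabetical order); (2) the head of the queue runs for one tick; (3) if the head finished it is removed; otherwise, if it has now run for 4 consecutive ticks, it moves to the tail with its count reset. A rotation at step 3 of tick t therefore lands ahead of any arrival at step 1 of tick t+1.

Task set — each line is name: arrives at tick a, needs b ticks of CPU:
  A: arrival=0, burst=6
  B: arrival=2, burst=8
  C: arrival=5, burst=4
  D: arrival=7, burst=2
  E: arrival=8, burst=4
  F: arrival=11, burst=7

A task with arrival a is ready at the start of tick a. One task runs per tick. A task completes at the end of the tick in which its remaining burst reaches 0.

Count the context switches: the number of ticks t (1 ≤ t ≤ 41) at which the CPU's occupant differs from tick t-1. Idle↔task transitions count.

t=0: queue=[A] q_used=0 → run A
t=1: queue=[A] q_used=1 → run A
t=2: queue=[A,B] q_used=2 → run A
t=3: queue=[A,B] q_used=3 → run A
t=4: queue=[B,A] q_used=0 → run B
t=5: queue=[B,A,C] q_used=1 → run B
t=6: queue=[B,A,C] q_used=2 → run B
t=7: queue=[B,A,C,D] q_used=3 → run B
t=8: queue=[A,C,D,B,E] q_used=0 → run A
t=9: queue=[A,C,D,B,E] q_used=1 → run A
t=10: queue=[C,D,B,E] q_used=0 → run C
t=11: queue=[C,D,B,E,F] q_used=1 → run C
t=12: queue=[C,D,B,E,F] q_used=2 → run C
t=13: queue=[C,D,B,E,F] q_used=3 → run C
t=14: queue=[D,B,E,F] q_used=0 → run D
t=15: queue=[D,B,E,F] q_used=1 → run D
t=16: queue=[B,E,F] q_used=0 → run B
t=17: queue=[B,E,F] q_used=1 → run B
t=18: queue=[B,E,F] q_used=2 → run B
t=19: queue=[B,E,F] q_used=3 → run B
t=20: queue=[E,F] q_used=0 → run E
t=21: queue=[E,F] q_used=1 → run E
t=22: queue=[E,F] q_used=2 → run E
t=23: queue=[E,F] q_used=3 → run E
t=24: queue=[F] q_used=0 → run F
t=25: queue=[F] q_used=1 → run F
t=26: queue=[F] q_used=2 → run F
t=27: queue=[F] q_used=3 → run F
t=28: queue=[F] q_used=0 → run F
t=29: queue=[F] q_used=1 → run F
t=30: queue=[F] q_used=2 → run F
t=31: (idle)
t=32: (idle)
t=33: (idle)
t=34: (idle)
t=35: (idle)
t=36: (idle)
t=37: (idle)
t=38: (idle)
t=39: (idle)
t=40: (idle)
t=41: (idle)

context switches = 8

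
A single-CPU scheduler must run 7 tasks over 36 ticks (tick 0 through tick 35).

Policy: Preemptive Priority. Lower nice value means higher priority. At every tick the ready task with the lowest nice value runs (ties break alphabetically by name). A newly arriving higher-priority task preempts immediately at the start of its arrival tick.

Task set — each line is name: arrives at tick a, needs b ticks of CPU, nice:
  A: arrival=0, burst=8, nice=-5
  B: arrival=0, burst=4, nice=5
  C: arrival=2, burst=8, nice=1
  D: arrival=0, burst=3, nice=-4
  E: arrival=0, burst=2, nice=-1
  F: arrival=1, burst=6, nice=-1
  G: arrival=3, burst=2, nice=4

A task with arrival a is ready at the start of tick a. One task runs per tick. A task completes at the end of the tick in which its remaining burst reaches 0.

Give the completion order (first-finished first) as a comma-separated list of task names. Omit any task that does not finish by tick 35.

t=0: ready={A,B,D,E} → run A
t=1: ready={A,B,D,E,F} → run A
t=2: ready={A,B,C,D,E,F} → run A
t=3: ready={A,B,C,D,E,F,G} → run A
t=4: ready={A,B,C,D,E,F,G} → run A
t=5: ready={A,B,C,D,E,F,G} → run A
t=6: ready={A,B,C,D,E,F,G} → run A
t=7: ready={A,B,C,D,E,F,G} → run A
t=8: ready={B,C,D,E,F,G} → run D
t=9: ready={B,C,D,E,F,G} → run D
t=10: ready={B,C,D,E,F,G} → run D
t=11: ready={B,C,E,F,G} → run E
t=12: ready={B,C,E,F,G} → run E
t=13: ready={B,C,F,G} → run F
t=14: ready={B,C,F,G} → run F
t=15: ready={B,C,F,G} → run F
t=16: ready={B,C,F,G} → run F
t=17: ready={B,C,F,G} → run F
t=18: ready={B,C,F,G} → run F
t=19: ready={B,C,G} → run C
t=20: ready={B,C,G} → run C
t=21: ready={B,C,G} → run C
t=22: ready={B,C,G} → run C
t=23: ready={B,C,G} → run C
t=24: ready={B,C,G} → run C
t=25: ready={B,C,G} → run C
t=26: ready={B,C,G} → run C
t=27: ready={B,G} → run G
t=28: ready={B,G} → run G
t=29: ready={B} → run B
t=30: ready={B} → run B
t=31: ready={B} → run B
t=32: ready={B} → run B
t=33: (idle)
t=34: (idle)
t=35: (idle)

completion order = A, D, E, F, C, G, B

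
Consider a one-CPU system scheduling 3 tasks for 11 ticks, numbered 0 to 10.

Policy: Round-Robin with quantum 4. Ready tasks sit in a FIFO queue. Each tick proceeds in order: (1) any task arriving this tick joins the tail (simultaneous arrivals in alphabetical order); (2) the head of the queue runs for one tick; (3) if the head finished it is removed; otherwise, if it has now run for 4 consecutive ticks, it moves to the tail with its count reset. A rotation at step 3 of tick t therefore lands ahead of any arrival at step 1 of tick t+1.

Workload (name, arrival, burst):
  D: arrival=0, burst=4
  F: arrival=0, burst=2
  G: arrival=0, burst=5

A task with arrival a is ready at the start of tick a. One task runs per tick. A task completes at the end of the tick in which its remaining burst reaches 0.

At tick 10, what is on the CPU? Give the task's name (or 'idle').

running at tick 10 = G

t=0: queue=[D,F,G] q_used=0 → run D
t=1: queue=[D,F,G] q_used=1 → run D
t=2: queue=[D,F,G] q_used=2 → run D
t=3: queue=[D,F,G] q_used=3 → run D
t=4: queue=[F,G] q_used=0 → run F
t=5: queue=[F,G] q_used=1 → run F
t=6: queue=[G] q_used=0 → run G
t=7: queue=[G] q_used=1 → run G
t=8: queue=[G] q_used=2 → run G
t=9: queue=[G] q_used=3 → run G
t=10: queue=[G] q_used=0 → run G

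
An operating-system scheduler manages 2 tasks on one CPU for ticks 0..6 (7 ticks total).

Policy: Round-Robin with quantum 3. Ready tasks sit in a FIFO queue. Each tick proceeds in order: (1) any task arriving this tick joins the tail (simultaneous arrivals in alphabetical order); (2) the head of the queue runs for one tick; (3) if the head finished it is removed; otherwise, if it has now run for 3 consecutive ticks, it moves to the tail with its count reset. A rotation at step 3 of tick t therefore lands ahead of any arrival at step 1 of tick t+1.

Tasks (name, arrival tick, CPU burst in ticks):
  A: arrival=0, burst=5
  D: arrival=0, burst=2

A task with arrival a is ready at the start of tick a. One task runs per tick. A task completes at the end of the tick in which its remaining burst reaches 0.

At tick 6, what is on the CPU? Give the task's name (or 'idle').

running at tick 6 = A

t=0: queue=[A,D] q_used=0 → run A
t=1: queue=[A,D] q_used=1 → run A
t=2: queue=[A,D] q_used=2 → run A
t=3: queue=[D,A] q_used=0 → run D
t=4: queue=[D,A] q_used=1 → run D
t=5: queue=[A] q_used=0 → run A
t=6: queue=[A] q_used=1 → run A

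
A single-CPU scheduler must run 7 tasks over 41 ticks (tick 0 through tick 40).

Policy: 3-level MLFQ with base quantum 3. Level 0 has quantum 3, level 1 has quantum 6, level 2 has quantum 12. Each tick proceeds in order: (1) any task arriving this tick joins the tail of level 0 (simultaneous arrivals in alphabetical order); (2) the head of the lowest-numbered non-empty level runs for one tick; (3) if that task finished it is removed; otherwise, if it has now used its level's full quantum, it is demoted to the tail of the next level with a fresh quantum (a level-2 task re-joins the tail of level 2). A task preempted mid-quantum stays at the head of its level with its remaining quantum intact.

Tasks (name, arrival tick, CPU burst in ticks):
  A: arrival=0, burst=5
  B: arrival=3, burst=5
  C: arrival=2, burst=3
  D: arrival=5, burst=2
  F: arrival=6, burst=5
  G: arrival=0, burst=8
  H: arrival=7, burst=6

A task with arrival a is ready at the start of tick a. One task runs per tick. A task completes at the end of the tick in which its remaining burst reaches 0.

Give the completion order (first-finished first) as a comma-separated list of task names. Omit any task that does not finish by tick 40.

completion order = C, D, A, G, B, F, H

t=0: L0/L1/L2 = AG/-/- → run A
t=1: L0/L1/L2 = AG/-/- → run A
t=2: L0/L1/L2 = AGC/-/- → run A
t=3: L0/L1/L2 = GCB/A/- → run G
t=4: L0/L1/L2 = GCB/A/- → run G
t=5: L0/L1/L2 = GCBD/A/- → run G
t=6: L0/L1/L2 = CBDF/AG/- → run C
t=7: L0/L1/L2 = CBDFH/AG/- → run C
t=8: L0/L1/L2 = CBDFH/AG/- → run C
t=9: L0/L1/L2 = BDFH/AG/- → run B
t=10: L0/L1/L2 = BDFH/AG/- → run B
t=11: L0/L1/L2 = BDFH/AG/- → run B
t=12: L0/L1/L2 = DFH/AGB/- → run D
t=13: L0/L1/L2 = DFH/AGB/- → run D
t=14: L0/L1/L2 = FH/AGB/- → run F
t=15: L0/L1/L2 = FH/AGB/- → run F
t=16: L0/L1/L2 = FH/AGB/- → run F
t=17: L0/L1/L2 = H/AGBF/- → run H
t=18: L0/L1/L2 = H/AGBF/- → run H
t=19: L0/L1/L2 = H/AGBF/- → run H
t=20: L0/L1/L2 = -/AGBFH/- → run A
t=21: L0/L1/L2 = -/AGBFH/- → run A
t=22: L0/L1/L2 = -/GBFH/- → run G
t=23: L0/L1/L2 = -/GBFH/- → run G
t=24: L0/L1/L2 = -/GBFH/- → run G
t=25: L0/L1/L2 = -/GBFH/- → run G
t=26: L0/L1/L2 = -/GBFH/- → run G
t=27: L0/L1/L2 = -/BFH/- → run B
t=28: L0/L1/L2 = -/BFH/- → run B
t=29: L0/L1/L2 = -/FH/- → run F
t=30: L0/L1/L2 = -/FH/- → run F
t=31: L0/L1/L2 = -/H/- → run H
t=32: L0/L1/L2 = -/H/- → run H
t=33: L0/L1/L2 = -/H/- → run H
t=34: (idle)
t=35: (idle)
t=36: (idle)
t=37: (idle)
t=38: (idle)
t=39: (idle)
t=40: (idle)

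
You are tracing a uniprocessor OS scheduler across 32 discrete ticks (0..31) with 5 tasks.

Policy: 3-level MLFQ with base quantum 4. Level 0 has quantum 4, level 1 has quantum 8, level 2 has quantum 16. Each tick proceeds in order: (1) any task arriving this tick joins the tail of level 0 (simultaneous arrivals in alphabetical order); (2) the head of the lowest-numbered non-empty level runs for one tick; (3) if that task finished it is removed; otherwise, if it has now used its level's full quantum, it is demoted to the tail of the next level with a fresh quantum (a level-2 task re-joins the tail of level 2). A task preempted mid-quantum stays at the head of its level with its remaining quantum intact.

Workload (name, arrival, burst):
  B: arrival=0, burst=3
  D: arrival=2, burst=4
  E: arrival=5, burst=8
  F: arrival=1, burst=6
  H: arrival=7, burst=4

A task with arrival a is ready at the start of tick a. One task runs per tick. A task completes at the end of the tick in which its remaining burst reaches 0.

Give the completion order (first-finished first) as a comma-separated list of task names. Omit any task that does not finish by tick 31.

t=0: L0/L1/L2 = B/-/- → run B
t=1: L0/L1/L2 = BF/-/- → run B
t=2: L0/L1/L2 = BFD/-/- → run B
t=3: L0/L1/L2 = FD/-/- → run F
t=4: L0/L1/L2 = FD/-/- → run F
t=5: L0/L1/L2 = FDE/-/- → run F
t=6: L0/L1/L2 = FDE/-/- → run F
t=7: L0/L1/L2 = DEH/F/- → run D
t=8: L0/L1/L2 = DEH/F/- → run D
t=9: L0/L1/L2 = DEH/F/- → run D
t=10: L0/L1/L2 = DEH/F/- → run D
t=11: L0/L1/L2 = EH/F/- → run E
t=12: L0/L1/L2 = EH/F/- → run E
t=13: L0/L1/L2 = EH/F/- → run E
t=14: L0/L1/L2 = EH/F/- → run E
t=15: L0/L1/L2 = H/FE/- → run H
t=16: L0/L1/L2 = H/FE/- → run H
t=17: L0/L1/L2 = H/FE/- → run H
t=18: L0/L1/L2 = H/FE/- → run H
t=19: L0/L1/L2 = -/FE/- → run F
t=20: L0/L1/L2 = -/FE/- → run F
t=21: L0/L1/L2 = -/E/- → run E
t=22: L0/L1/L2 = -/E/- → run E
t=23: L0/L1/L2 = -/E/- → run E
t=24: L0/L1/L2 = -/E/- → run E
t=25: (idle)
t=26: (idle)
t=27: (idle)
t=28: (idle)
t=29: (idle)
t=30: (idle)
t=31: (idle)

completion order = B, D, H, F, E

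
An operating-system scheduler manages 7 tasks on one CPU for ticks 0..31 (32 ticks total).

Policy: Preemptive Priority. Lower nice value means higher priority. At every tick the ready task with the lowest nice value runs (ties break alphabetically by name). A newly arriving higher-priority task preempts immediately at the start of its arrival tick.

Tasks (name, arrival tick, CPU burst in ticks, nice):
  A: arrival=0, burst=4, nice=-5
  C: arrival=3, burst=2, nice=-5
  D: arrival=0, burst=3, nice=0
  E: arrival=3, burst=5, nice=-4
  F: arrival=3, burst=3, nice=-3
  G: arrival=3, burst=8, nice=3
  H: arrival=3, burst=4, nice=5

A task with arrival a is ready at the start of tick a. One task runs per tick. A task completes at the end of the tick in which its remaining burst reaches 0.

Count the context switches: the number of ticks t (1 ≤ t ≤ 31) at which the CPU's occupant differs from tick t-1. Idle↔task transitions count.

t=0: ready={A,D} → run A
t=1: ready={A,D} → run A
t=2: ready={A,D} → run A
t=3: ready={A,C,D,E,F,G,H} → run A
t=4: ready={C,D,E,F,G,H} → run C
t=5: ready={C,D,E,F,G,H} → run C
t=6: ready={D,E,F,G,H} → run E
t=7: ready={D,E,F,G,H} → run E
t=8: ready={D,E,F,G,H} → run E
t=9: ready={D,E,F,G,H} → run E
t=10: ready={D,E,F,G,H} → run E
t=11: ready={D,F,G,H} → run F
t=12: ready={D,F,G,H} → run F
t=13: ready={D,F,G,H} → run F
t=14: ready={D,G,H} → run D
t=15: ready={D,G,H} → run D
t=16: ready={D,G,H} → run D
t=17: ready={G,H} → run G
t=18: ready={G,H} → run G
t=19: ready={G,H} → run G
t=20: ready={G,H} → run G
t=21: ready={G,H} → run G
t=22: ready={G,H} → run G
t=23: ready={G,H} → run G
t=24: ready={G,H} → run G
t=25: ready={H} → run H
t=26: ready={H} → run H
t=27: ready={H} → run H
t=28: ready={H} → run H
t=29: (idle)
t=30: (idle)
t=31: (idle)

context switches = 7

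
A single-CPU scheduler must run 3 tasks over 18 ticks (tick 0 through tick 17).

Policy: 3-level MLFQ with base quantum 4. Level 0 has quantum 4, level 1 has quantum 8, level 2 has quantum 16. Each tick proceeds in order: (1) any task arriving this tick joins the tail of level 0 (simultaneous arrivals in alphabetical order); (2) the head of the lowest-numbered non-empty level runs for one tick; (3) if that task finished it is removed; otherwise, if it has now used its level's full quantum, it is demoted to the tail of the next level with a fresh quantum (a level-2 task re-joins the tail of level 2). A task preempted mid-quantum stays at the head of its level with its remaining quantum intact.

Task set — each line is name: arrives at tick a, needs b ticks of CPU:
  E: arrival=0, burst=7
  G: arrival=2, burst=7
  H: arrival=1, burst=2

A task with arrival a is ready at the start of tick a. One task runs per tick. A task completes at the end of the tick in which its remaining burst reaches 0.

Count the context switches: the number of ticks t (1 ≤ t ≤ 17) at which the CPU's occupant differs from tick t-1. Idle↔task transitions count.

t=0: L0/L1/L2 = E/-/- → run E
t=1: L0/L1/L2 = EH/-/- → run E
t=2: L0/L1/L2 = EHG/-/- → run E
t=3: L0/L1/L2 = EHG/-/- → run E
t=4: L0/L1/L2 = HG/E/- → run H
t=5: L0/L1/L2 = HG/E/- → run H
t=6: L0/L1/L2 = G/E/- → run G
t=7: L0/L1/L2 = G/E/- → run G
t=8: L0/L1/L2 = G/E/- → run G
t=9: L0/L1/L2 = G/E/- → run G
t=10: L0/L1/L2 = -/EG/- → run E
t=11: L0/L1/L2 = -/EG/- → run E
t=12: L0/L1/L2 = -/EG/- → run E
t=13: L0/L1/L2 = -/G/- → run G
t=14: L0/L1/L2 = -/G/- → run G
t=15: L0/L1/L2 = -/G/- → run G
t=16: (idle)
t=17: (idle)

context switches = 5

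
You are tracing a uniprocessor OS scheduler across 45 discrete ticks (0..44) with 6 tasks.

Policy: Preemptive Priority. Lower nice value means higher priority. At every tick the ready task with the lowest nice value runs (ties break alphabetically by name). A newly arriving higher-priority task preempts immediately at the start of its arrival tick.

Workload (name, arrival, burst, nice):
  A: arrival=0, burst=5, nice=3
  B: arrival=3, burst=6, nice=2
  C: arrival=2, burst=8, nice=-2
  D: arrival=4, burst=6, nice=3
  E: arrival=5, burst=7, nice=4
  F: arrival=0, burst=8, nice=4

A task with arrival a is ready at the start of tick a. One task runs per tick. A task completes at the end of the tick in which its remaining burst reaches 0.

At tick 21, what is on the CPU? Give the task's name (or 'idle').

t=0: ready={A,F} → run A
t=1: ready={A,F} → run A
t=2: ready={A,C,F} → run C
t=3: ready={A,B,C,F} → run C
t=4: ready={A,B,C,D,F} → run C
t=5: ready={A,B,C,D,E,F} → run C
t=6: ready={A,B,C,D,E,F} → run C
t=7: ready={A,B,C,D,E,F} → run C
t=8: ready={A,B,C,D,E,F} → run C
t=9: ready={A,B,C,D,E,F} → run C
t=10: ready={A,B,D,E,F} → run B
t=11: ready={A,B,D,E,F} → run B
t=12: ready={A,B,D,E,F} → run B
t=13: ready={A,B,D,E,F} → run B
t=14: ready={A,B,D,E,F} → run B
t=15: ready={A,B,D,E,F} → run B
t=16: ready={A,D,E,F} → run A
t=17: ready={A,D,E,F} → run A
t=18: ready={A,D,E,F} → run A
t=19: ready={D,E,F} → run D
t=20: ready={D,E,F} → run D
t=21: ready={D,E,F} → run D
t=22: ready={D,E,F} → run D
t=23: ready={D,E,F} → run D
t=24: ready={D,E,F} → run D
t=25: ready={E,F} → run E
t=26: ready={E,F} → run E
t=27: ready={E,F} → run E
t=28: ready={E,F} → run E
t=29: ready={E,F} → run E
t=30: ready={E,F} → run E
t=31: ready={E,F} → run E
t=32: ready={F} → run F
t=33: ready={F} → run F
t=34: ready={F} → run F
t=35: ready={F} → run F
t=36: ready={F} → run F
t=37: ready={F} → run F
t=38: ready={F} → run F
t=39: ready={F} → run F
t=40: (idle)
t=41: (idle)
t=42: (idle)
t=43: (idle)
t=44: (idle)

running at tick 21 = D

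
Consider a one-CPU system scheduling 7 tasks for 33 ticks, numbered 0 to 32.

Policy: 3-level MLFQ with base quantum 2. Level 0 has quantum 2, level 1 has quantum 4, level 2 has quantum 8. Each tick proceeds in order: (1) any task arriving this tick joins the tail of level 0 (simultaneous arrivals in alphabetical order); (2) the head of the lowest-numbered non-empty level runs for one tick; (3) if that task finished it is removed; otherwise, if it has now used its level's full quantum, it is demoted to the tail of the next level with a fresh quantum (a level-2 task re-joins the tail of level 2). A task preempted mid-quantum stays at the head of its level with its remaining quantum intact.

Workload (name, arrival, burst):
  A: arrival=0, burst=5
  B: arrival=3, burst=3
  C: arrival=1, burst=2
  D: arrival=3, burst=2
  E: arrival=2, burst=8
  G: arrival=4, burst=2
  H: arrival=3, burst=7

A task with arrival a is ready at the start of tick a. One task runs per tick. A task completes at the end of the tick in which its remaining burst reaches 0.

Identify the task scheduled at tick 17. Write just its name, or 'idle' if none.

t=0: L0/L1/L2 = A/-/- → run A
t=1: L0/L1/L2 = AC/-/- → run A
t=2: L0/L1/L2 = CE/A/- → run C
t=3: L0/L1/L2 = CEBDH/A/- → run C
t=4: L0/L1/L2 = EBDHG/A/- → run E
t=5: L0/L1/L2 = EBDHG/A/- → run E
t=6: L0/L1/L2 = BDHG/AE/- → run B
t=7: L0/L1/L2 = BDHG/AE/- → run B
t=8: L0/L1/L2 = DHG/AEB/- → run D
t=9: L0/L1/L2 = DHG/AEB/- → run D
t=10: L0/L1/L2 = HG/AEB/- → run H
t=11: L0/L1/L2 = HG/AEB/- → run H
t=12: L0/L1/L2 = G/AEBH/- → run G
t=13: L0/L1/L2 = G/AEBH/- → run G
t=14: L0/L1/L2 = -/AEBH/- → run A
t=15: L0/L1/L2 = -/AEBH/- → run A
t=16: L0/L1/L2 = -/AEBH/- → run A
t=17: L0/L1/L2 = -/EBH/- → run E
t=18: L0/L1/L2 = -/EBH/- → run E
t=19: L0/L1/L2 = -/EBH/- → run E
t=20: L0/L1/L2 = -/EBH/- → run E
t=21: L0/L1/L2 = -/BH/E → run B
t=22: L0/L1/L2 = -/H/E → run H
t=23: L0/L1/L2 = -/H/E → run H
t=24: L0/L1/L2 = -/H/E → run H
t=25: L0/L1/L2 = -/H/E → run H
t=26: L0/L1/L2 = -/-/EH → run E
t=27: L0/L1/L2 = -/-/EH → run E
t=28: L0/L1/L2 = -/-/H → run H
t=29: (idle)
t=30: (idle)
t=31: (idle)
t=32: (idle)

running at tick 17 = E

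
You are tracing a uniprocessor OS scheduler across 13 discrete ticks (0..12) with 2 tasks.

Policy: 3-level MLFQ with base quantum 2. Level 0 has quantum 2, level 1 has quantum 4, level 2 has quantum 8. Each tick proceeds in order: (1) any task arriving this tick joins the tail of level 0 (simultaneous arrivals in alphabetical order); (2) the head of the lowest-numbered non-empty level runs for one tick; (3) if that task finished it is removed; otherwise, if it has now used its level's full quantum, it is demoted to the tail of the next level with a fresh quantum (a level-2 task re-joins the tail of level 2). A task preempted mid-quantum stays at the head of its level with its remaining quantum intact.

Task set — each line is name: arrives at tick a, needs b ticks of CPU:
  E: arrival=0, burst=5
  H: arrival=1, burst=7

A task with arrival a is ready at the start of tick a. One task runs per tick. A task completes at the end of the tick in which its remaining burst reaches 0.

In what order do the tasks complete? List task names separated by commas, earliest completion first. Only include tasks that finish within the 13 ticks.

t=0: L0/L1/L2 = E/-/- → run E
t=1: L0/L1/L2 = EH/-/- → run E
t=2: L0/L1/L2 = H/E/- → run H
t=3: L0/L1/L2 = H/E/- → run H
t=4: L0/L1/L2 = -/EH/- → run E
t=5: L0/L1/L2 = -/EH/- → run E
t=6: L0/L1/L2 = -/EH/- → run E
t=7: L0/L1/L2 = -/H/- → run H
t=8: L0/L1/L2 = -/H/- → run H
t=9: L0/L1/L2 = -/H/- → run H
t=10: L0/L1/L2 = -/H/- → run H
t=11: L0/L1/L2 = -/-/H → run H
t=12: (idle)

completion order = E, H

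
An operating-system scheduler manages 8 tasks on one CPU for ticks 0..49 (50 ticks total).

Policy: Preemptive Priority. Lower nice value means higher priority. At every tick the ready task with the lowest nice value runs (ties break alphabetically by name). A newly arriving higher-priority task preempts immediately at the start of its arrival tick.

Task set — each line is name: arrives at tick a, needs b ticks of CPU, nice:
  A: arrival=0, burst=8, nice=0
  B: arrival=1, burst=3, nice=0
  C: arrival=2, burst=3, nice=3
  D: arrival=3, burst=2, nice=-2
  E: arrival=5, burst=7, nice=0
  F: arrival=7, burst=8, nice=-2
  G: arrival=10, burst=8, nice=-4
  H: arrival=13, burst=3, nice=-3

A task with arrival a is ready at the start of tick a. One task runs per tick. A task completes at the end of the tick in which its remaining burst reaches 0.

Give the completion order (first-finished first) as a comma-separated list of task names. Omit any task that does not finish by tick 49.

t=0: ready={A} → run A
t=1: ready={A,B} → run A
t=2: ready={A,B,C} → run A
t=3: ready={A,B,C,D} → run D
t=4: ready={A,B,C,D} → run D
t=5: ready={A,B,C,E} → run A
t=6: ready={A,B,C,E} → run A
t=7: ready={A,B,C,E,F} → run F
t=8: ready={A,B,C,E,F} → run F
t=9: ready={A,B,C,E,F} → run F
t=10: ready={A,B,C,E,F,G} → run G
t=11: ready={A,B,C,E,F,G} → run G
t=12: ready={A,B,C,E,F,G} → run G
t=13: ready={A,B,C,E,F,G,H} → run G
t=14: ready={A,B,C,E,F,G,H} → run G
t=15: ready={A,B,C,E,F,G,H} → run G
t=16: ready={A,B,C,E,F,G,H} → run G
t=17: ready={A,B,C,E,F,G,H} → run G
t=18: ready={A,B,C,E,F,H} → run H
t=19: ready={A,B,C,E,F,H} → run H
t=20: ready={A,B,C,E,F,H} → run H
t=21: ready={A,B,C,E,F} → run F
t=22: ready={A,B,C,E,F} → run F
t=23: ready={A,B,C,E,F} → run F
t=24: ready={A,B,C,E,F} → run F
t=25: ready={A,B,C,E,F} → run F
t=26: ready={A,B,C,E} → run A
t=27: ready={A,B,C,E} → run A
t=28: ready={A,B,C,E} → run A
t=29: ready={B,C,E} → run B
t=30: ready={B,C,E} → run B
t=31: ready={B,C,E} → run B
t=32: ready={C,E} → run E
t=33: ready={C,E} → run E
t=34: ready={C,E} → run E
t=35: ready={C,E} → run E
t=36: ready={C,E} → run E
t=37: ready={C,E} → run E
t=38: ready={C,E} → run E
t=39: ready={C} → run C
t=40: ready={C} → run C
t=41: ready={C} → run C
t=42: (idle)
t=43: (idle)
t=44: (idle)
t=45: (idle)
t=46: (idle)
t=47: (idle)
t=48: (idle)
t=49: (idle)

completion order = D, G, H, F, A, B, E, C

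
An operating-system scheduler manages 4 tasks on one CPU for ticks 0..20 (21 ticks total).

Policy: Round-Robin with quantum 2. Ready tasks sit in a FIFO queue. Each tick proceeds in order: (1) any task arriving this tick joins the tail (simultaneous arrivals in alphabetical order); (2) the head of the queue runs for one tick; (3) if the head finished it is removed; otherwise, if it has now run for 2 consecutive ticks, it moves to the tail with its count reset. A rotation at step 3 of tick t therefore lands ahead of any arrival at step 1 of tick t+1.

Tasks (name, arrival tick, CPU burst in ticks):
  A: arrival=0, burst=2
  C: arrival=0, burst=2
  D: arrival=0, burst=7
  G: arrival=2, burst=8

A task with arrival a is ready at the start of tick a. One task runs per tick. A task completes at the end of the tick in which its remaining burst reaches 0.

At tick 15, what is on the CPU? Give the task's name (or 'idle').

t=0: queue=[A,C,D] q_used=0 → run A
t=1: queue=[A,C,D] q_used=1 → run A
t=2: queue=[C,D,G] q_used=0 → run C
t=3: queue=[C,D,G] q_used=1 → run C
t=4: queue=[D,G] q_used=0 → run D
t=5: queue=[D,G] q_used=1 → run D
t=6: queue=[G,D] q_used=0 → run G
t=7: queue=[G,D] q_used=1 → run G
t=8: queue=[D,G] q_used=0 → run D
t=9: queue=[D,G] q_used=1 → run D
t=10: queue=[G,D] q_used=0 → run G
t=11: queue=[G,D] q_used=1 → run G
t=12: queue=[D,G] q_used=0 → run D
t=13: queue=[D,G] q_used=1 → run D
t=14: queue=[G,D] q_used=0 → run G
t=15: queue=[G,D] q_used=1 → run G
t=16: queue=[D,G] q_used=0 → run D
t=17: queue=[G] q_used=0 → run G
t=18: queue=[G] q_used=1 → run G
t=19: (idle)
t=20: (idle)

running at tick 15 = G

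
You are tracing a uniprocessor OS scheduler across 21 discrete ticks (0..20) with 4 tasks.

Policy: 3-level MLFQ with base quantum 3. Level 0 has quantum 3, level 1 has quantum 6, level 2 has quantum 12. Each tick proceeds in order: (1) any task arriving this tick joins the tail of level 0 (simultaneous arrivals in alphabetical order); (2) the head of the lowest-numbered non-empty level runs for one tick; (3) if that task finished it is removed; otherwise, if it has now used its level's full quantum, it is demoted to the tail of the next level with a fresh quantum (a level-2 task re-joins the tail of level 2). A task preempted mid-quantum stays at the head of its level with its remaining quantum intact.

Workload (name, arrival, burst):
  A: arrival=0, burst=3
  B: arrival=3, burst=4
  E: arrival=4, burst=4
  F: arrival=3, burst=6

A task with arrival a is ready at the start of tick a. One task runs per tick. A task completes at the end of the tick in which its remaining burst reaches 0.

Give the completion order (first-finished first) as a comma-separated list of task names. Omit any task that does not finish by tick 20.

t=0: L0/L1/L2 = A/-/- → run A
t=1: L0/L1/L2 = A/-/- → run A
t=2: L0/L1/L2 = A/-/- → run A
t=3: L0/L1/L2 = BF/-/- → run B
t=4: L0/L1/L2 = BFE/-/- → run B
t=5: L0/L1/L2 = BFE/-/- → run B
t=6: L0/L1/L2 = FE/B/- → run F
t=7: L0/L1/L2 = FE/B/- → run F
t=8: L0/L1/L2 = FE/B/- → run F
t=9: L0/L1/L2 = E/BF/- → run E
t=10: L0/L1/L2 = E/BF/- → run E
t=11: L0/L1/L2 = E/BF/- → run E
t=12: L0/L1/L2 = -/BFE/- → run B
t=13: L0/L1/L2 = -/FE/- → run F
t=14: L0/L1/L2 = -/FE/- → run F
t=15: L0/L1/L2 = -/FE/- → run F
t=16: L0/L1/L2 = -/E/- → run E
t=17: (idle)
t=18: (idle)
t=19: (idle)
t=20: (idle)

completion order = A, B, F, E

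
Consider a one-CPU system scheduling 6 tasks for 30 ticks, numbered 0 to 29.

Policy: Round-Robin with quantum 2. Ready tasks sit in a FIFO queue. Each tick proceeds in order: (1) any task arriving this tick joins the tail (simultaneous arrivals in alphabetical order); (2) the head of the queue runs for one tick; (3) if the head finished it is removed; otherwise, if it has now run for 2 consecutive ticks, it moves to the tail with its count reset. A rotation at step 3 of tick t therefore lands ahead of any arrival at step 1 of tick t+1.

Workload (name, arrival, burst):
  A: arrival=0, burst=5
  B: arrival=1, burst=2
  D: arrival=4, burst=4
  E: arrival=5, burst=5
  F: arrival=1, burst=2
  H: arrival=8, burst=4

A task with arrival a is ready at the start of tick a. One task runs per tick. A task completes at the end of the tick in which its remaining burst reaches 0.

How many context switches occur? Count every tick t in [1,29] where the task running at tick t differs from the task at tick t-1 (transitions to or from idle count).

context switches = 12

t=0: queue=[A] q_used=0 → run A
t=1: queue=[A,B,F] q_used=1 → run A
t=2: queue=[B,F,A] q_used=0 → run B
t=3: queue=[B,F,A] q_used=1 → run B
t=4: queue=[F,A,D] q_used=0 → run F
t=5: queue=[F,A,D,E] q_used=1 → run F
t=6: queue=[A,D,E] q_used=0 → run A
t=7: queue=[A,D,E] q_used=1 → run A
t=8: queue=[D,E,A,H] q_used=0 → run D
t=9: queue=[D,E,A,H] q_used=1 → run D
t=10: queue=[E,A,H,D] q_used=0 → run E
t=11: queue=[E,A,H,D] q_used=1 → run E
t=12: queue=[A,H,D,E] q_used=0 → run A
t=13: queue=[H,D,E] q_used=0 → run H
t=14: queue=[H,D,E] q_used=1 → run H
t=15: queue=[D,E,H] q_used=0 → run D
t=16: queue=[D,E,H] q_used=1 → run D
t=17: queue=[E,H] q_used=0 → run E
t=18: queue=[E,H] q_used=1 → run E
t=19: queue=[H,E] q_used=0 → run H
t=20: queue=[H,E] q_used=1 → run H
t=21: queue=[E] q_used=0 → run E
t=22: (idle)
t=23: (idle)
t=24: (idle)
t=25: (idle)
t=26: (idle)
t=27: (idle)
t=28: (idle)
t=29: (idle)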